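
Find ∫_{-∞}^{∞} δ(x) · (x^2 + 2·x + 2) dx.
2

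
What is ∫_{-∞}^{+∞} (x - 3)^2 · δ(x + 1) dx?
16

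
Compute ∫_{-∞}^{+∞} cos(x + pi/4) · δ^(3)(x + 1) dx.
- \cos{\left(\frac{\pi}{4} + 1 \right)}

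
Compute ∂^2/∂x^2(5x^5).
100 x^{3}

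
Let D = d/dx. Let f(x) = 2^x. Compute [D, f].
2^{x} \log{\left(2 \right)}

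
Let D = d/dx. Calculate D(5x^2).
10 x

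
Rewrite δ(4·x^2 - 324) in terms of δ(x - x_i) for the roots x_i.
\frac{\delta(x - 9) + \delta(x + 9)}{72}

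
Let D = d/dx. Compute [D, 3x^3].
9 x^{2}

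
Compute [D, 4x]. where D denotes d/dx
4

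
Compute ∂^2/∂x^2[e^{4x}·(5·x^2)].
\left(80 x^{2} + 80 x + 10\right) e^{4 x}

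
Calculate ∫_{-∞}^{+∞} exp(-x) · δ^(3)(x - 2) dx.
e^{-2}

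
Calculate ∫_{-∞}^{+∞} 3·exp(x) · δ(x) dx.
3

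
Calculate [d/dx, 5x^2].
10 x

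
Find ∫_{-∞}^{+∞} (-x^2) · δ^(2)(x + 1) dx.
-2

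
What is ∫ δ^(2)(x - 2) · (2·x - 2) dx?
0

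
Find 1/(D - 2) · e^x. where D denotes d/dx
- e^{x}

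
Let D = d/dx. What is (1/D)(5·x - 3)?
\frac{5 x^{2}}{2} - 3 x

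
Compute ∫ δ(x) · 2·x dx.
0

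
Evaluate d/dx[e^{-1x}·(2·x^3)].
2 x^{2} \left(3 - x\right) e^{- x}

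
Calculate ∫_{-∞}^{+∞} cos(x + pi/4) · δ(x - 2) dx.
\cos{\left(\frac{\pi}{4} + 2 \right)}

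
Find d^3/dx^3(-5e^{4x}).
- 320 e^{4 x}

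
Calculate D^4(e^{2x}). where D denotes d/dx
16 e^{2 x}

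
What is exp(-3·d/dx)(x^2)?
x^{2} - 6 x + 9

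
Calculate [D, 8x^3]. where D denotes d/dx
24 x^{2}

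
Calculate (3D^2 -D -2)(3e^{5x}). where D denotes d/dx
204 e^{5 x}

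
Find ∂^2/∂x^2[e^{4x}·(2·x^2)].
\left(32 x^{2} + 32 x + 4\right) e^{4 x}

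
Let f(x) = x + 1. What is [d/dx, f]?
1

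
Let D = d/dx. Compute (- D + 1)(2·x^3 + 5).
2 x^{3} - 6 x^{2} + 5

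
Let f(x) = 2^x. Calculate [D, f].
2^{x} \log{\left(2 \right)}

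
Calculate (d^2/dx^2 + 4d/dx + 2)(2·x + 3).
4 x + 14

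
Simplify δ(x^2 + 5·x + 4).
\frac{\delta(x + 4) + \delta(x + 1)}{3}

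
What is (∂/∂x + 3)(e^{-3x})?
0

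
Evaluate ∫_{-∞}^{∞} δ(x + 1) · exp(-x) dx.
e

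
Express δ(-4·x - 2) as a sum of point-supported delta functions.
\frac{\delta(x + 1/2)}{4}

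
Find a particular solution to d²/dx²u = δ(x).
\frac{|x|}{2}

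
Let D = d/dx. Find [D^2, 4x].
8D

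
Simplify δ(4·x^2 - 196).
\frac{\delta(x - 7) + \delta(x + 7)}{56}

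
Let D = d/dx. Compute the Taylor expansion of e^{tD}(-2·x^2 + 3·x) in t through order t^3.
- 2 t^{2} - t \left(4 x - 3\right) - 2 x^{2} + 3 x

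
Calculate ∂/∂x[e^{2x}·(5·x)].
\left(10 x + 5\right) e^{2 x}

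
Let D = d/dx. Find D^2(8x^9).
576 x^{7}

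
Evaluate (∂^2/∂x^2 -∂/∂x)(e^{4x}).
12 e^{4 x}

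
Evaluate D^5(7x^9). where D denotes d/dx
105840 x^{4}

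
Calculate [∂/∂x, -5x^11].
- 55 x^{10}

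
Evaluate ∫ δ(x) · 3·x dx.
0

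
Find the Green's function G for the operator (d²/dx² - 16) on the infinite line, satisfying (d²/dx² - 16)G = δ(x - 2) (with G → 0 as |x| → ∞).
-\frac{e^{-4|x - 2|}}{8}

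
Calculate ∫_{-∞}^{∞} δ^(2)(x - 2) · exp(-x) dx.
e^{-2}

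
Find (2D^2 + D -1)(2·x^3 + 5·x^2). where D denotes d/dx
- 2 x^{3} + x^{2} + 34 x + 20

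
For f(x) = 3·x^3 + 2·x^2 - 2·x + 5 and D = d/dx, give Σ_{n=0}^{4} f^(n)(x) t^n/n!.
3 t^{3} + t^{2} \left(9 x + 2\right) + t \left(9 x^{2} + 4 x - 2\right) + 3 x^{3} + 2 x^{2} - 2 x + 5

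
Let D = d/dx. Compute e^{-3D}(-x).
3 - x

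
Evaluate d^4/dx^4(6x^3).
0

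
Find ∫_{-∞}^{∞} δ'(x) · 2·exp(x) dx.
-2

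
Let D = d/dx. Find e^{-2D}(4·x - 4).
4 x - 12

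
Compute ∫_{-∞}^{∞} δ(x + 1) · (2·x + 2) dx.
0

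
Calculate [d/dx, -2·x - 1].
-2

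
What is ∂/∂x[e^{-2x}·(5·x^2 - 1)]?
2 \left(- 5 x^{2} + 5 x + 1\right) e^{- 2 x}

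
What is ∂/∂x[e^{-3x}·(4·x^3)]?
12 x^{2} \left(1 - x\right) e^{- 3 x}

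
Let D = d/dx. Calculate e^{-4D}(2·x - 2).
2 x - 10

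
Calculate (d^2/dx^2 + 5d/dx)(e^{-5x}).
0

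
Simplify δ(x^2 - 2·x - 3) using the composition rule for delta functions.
\frac{\delta(x - 3) + \delta(x + 1)}{4}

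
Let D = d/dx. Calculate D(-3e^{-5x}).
15 e^{- 5 x}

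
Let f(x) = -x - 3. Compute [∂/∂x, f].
-1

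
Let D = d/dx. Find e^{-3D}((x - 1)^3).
x^{3} - 12 x^{2} + 48 x - 64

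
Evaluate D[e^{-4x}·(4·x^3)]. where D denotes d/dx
x^{2} \left(12 - 16 x\right) e^{- 4 x}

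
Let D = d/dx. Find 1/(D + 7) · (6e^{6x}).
\frac{6 e^{6 x}}{13}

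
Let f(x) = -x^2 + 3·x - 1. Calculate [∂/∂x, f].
3 - 2 x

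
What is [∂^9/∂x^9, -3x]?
-27\frac{d^{8}}{dx^{8}}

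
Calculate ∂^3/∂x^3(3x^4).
72 x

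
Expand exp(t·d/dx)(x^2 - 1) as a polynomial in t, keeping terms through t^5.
t^{2} + 2 t x + x^{2} - 1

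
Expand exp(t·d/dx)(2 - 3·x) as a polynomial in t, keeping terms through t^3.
- 3 t - 3 x + 2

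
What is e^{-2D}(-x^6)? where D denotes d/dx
- x^{6} + 12 x^{5} - 60 x^{4} + 160 x^{3} - 240 x^{2} + 192 x - 64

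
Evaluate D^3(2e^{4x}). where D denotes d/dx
128 e^{4 x}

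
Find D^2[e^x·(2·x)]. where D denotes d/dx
2 \left(x + 2\right) e^{x}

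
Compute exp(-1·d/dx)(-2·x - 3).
- 2 x - 1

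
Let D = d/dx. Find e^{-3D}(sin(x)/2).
\frac{\sin{\left(x - 3 \right)}}{2}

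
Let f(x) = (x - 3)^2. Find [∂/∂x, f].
2 x - 6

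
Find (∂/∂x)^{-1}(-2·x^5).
- \frac{x^{6}}{3}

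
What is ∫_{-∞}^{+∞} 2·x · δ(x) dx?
0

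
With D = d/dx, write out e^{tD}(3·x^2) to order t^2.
3 t^{2} + 6 t x + 3 x^{2}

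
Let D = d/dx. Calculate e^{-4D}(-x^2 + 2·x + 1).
- x^{2} + 10 x - 23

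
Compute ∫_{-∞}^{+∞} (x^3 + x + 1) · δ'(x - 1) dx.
-4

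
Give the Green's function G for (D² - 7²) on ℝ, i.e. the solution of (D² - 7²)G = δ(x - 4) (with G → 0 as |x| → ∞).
-\frac{e^{-7|x - 4|}}{14}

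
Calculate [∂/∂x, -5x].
-5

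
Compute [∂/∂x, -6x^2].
- 12 x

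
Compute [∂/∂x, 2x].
2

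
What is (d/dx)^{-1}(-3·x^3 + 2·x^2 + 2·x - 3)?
- \frac{3 x^{4}}{4} + \frac{2 x^{3}}{3} + x^{2} - 3 x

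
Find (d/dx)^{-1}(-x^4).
- \frac{x^{5}}{5}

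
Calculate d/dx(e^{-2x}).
- 2 e^{- 2 x}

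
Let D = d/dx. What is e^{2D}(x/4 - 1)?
\frac{x}{4} - \frac{1}{2}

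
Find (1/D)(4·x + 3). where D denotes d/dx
2 x^{2} + 3 x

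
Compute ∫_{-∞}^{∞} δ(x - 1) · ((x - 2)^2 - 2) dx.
-1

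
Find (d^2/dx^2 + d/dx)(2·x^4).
8 x^{2} \left(x + 3\right)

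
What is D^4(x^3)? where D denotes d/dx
0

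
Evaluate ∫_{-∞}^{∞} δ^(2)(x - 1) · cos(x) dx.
- \cos{\left(1 \right)}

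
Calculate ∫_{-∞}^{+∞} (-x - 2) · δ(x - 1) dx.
-3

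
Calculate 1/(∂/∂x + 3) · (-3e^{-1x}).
- \frac{3 e^{- x}}{2}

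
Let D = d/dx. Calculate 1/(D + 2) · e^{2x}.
\frac{e^{2 x}}{4}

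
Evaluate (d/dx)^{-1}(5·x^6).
\frac{5 x^{7}}{7}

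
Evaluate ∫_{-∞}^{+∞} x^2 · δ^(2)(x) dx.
2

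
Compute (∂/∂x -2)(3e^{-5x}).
- 21 e^{- 5 x}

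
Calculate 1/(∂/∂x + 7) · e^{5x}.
\frac{e^{5 x}}{12}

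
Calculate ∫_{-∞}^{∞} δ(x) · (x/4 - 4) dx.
-4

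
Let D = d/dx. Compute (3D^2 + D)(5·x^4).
20 x^{2} \left(x + 9\right)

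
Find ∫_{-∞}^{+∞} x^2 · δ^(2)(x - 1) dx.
2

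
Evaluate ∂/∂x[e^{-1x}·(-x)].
\left(x - 1\right) e^{- x}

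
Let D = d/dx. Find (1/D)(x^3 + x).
\frac{x^{4}}{4} + \frac{x^{2}}{2}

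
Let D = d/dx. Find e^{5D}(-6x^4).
- 6 x^{4} - 120 x^{3} - 900 x^{2} - 3000 x - 3750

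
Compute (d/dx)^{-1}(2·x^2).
\frac{2 x^{3}}{3}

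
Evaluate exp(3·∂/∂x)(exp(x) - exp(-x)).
2 \sinh{\left(x + 3 \right)}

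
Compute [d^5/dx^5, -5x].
-25\frac{d^{4}}{dx^{4}}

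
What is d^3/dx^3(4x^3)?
24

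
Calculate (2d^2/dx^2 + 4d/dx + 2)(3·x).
6 x + 12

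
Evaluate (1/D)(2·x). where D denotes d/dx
x^{2}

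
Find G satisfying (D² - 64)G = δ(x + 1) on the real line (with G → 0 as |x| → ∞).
-\frac{e^{-8|x + 1|}}{16}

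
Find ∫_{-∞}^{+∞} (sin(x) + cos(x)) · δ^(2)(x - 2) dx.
- \sin{\left(2 \right)} - \cos{\left(2 \right)}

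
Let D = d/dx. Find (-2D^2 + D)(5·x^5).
25 x^{3} \left(x - 8\right)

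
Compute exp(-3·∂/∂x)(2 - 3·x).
11 - 3 x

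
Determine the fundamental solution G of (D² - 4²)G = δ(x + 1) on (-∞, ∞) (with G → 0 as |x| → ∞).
-\frac{e^{-4|x + 1|}}{8}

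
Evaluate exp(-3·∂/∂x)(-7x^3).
- 7 x^{3} + 63 x^{2} - 189 x + 189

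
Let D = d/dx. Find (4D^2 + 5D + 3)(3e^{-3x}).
72 e^{- 3 x}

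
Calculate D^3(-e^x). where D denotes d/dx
- e^{x}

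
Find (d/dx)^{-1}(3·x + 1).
\frac{3 x^{2}}{2} + x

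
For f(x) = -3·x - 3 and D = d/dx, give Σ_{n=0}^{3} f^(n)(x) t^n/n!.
- 3 t - 3 x - 3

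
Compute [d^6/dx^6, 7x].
42\frac{d^{5}}{dx^{5}}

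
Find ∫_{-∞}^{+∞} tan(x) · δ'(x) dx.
-1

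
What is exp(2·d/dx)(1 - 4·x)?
- 4 x - 7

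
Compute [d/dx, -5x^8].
- 40 x^{7}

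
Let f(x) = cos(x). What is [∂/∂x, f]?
- \sin{\left(x \right)}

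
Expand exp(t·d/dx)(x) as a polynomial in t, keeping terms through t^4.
t + x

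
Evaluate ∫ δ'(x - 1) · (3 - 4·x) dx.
4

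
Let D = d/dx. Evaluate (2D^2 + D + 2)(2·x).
4 x + 2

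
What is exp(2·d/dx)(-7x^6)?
- 7 x^{6} - 84 x^{5} - 420 x^{4} - 1120 x^{3} - 1680 x^{2} - 1344 x - 448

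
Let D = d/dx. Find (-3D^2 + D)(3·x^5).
15 x^{3} \left(x - 12\right)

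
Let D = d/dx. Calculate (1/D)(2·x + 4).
x^{2} + 4 x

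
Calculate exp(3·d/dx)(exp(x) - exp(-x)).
2 \sinh{\left(x + 3 \right)}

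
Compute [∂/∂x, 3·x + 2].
3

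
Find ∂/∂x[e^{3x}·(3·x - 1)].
9 x e^{3 x}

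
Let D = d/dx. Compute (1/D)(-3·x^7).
- \frac{3 x^{8}}{8}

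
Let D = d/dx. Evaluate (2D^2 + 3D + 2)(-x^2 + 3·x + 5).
15 - 2 x^{2}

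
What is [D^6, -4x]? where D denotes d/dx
-24D^{5}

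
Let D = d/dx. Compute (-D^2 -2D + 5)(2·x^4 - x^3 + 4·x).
10 x^{4} - 21 x^{3} - 18 x^{2} + 26 x - 8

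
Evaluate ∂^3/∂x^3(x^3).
6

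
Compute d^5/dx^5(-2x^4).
0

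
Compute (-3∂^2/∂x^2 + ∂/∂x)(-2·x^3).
6 x \left(6 - x\right)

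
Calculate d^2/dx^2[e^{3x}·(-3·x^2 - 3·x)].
\left(- 27 x^{2} - 63 x - 24\right) e^{3 x}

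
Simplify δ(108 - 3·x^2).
\frac{\delta(x - 6) + \delta(x + 6)}{36}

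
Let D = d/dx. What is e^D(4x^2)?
4 x^{2} + 8 x + 4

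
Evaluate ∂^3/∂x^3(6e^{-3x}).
- 162 e^{- 3 x}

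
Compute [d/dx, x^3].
3 x^{2}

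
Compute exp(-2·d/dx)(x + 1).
x - 1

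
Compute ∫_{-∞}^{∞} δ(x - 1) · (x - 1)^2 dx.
0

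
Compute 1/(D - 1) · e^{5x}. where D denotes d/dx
\frac{e^{5 x}}{4}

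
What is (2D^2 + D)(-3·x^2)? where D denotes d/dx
- 6 x - 12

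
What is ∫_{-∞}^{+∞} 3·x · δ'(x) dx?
-3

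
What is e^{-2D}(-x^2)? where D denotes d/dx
- x^{2} + 4 x - 4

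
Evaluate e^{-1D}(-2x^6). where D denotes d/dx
- 2 x^{6} + 12 x^{5} - 30 x^{4} + 40 x^{3} - 30 x^{2} + 12 x - 2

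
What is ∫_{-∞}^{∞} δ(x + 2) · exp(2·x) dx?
e^{-4}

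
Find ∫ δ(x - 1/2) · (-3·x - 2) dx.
- \frac{7}{2}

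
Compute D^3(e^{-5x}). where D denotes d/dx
- 125 e^{- 5 x}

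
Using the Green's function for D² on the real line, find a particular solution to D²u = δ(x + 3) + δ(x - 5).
\frac{|x + 3|}{2} + \frac{|x - 5|}{2}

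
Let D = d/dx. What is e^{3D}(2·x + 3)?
2 x + 9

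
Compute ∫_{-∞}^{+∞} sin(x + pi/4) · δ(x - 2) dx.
\sin{\left(\frac{\pi}{4} + 2 \right)}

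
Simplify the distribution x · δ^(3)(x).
-3\delta^{(2)}(x)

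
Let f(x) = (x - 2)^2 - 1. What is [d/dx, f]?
2 x - 4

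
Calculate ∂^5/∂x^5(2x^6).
1440 x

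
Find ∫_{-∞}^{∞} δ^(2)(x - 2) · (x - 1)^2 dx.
2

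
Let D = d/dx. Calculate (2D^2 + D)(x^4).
4 x^{2} \left(x + 6\right)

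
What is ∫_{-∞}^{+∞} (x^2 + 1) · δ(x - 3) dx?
10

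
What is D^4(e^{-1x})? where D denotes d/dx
e^{- x}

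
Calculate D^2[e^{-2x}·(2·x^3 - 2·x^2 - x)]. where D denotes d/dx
8 x \left(x^{2} - 4 x + 3\right) e^{- 2 x}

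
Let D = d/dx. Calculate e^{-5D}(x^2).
x^{2} - 10 x + 25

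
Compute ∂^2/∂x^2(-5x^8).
- 280 x^{6}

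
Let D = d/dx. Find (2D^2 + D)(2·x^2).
4 x + 8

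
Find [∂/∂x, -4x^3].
- 12 x^{2}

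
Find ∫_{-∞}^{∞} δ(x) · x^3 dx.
0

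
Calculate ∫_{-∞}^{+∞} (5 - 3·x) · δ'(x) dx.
3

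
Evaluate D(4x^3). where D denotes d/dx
12 x^{2}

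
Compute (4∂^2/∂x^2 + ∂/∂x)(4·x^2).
8 x + 32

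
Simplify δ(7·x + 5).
\frac{\delta(x + 5/7)}{7}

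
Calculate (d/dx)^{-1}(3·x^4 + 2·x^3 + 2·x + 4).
\frac{3 x^{5}}{5} + \frac{x^{4}}{2} + x^{2} + 4 x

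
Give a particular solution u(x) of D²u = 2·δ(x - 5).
|x - 5|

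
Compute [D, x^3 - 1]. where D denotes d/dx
3 x^{2}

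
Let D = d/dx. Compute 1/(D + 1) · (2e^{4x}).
\frac{2 e^{4 x}}{5}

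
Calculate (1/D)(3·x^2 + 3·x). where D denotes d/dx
x^{3} + \frac{3 x^{2}}{2}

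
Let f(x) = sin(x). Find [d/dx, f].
\cos{\left(x \right)}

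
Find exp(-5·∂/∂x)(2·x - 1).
2 x - 11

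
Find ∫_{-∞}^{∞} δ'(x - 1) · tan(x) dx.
- \tan^{2}{\left(1 \right)} - 1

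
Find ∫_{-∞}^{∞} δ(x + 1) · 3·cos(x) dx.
3 \cos{\left(1 \right)}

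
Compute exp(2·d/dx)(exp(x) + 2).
e^{x + 2} + 2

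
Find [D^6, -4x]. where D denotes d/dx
-24D^{5}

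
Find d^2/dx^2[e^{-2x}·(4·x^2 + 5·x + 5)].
4 \left(4 x^{2} - 3 x + 2\right) e^{- 2 x}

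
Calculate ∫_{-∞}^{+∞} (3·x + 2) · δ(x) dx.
2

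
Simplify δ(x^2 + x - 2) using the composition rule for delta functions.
\frac{\delta(x + 2) + \delta(x - 1)}{3}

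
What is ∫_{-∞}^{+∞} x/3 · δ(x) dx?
0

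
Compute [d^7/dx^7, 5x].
35\frac{d^{6}}{dx^{6}}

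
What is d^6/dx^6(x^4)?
0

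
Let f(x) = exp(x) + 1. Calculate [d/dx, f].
e^{x}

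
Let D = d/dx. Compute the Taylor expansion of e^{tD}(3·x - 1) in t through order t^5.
3 t + 3 x - 1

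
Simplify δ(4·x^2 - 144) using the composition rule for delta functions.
\frac{\delta(x - 6) + \delta(x + 6)}{48}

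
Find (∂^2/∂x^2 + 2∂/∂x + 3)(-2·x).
- 6 x - 4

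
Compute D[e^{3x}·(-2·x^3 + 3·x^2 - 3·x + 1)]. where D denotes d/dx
3 x \left(- 2 x^{2} + x - 1\right) e^{3 x}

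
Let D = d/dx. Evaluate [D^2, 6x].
12D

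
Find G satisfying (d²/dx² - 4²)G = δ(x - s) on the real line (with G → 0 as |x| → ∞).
-\frac{e^{-4|x-s|}}{8}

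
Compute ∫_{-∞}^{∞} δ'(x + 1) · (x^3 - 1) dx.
-3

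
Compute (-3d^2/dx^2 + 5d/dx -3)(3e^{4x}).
- 93 e^{4 x}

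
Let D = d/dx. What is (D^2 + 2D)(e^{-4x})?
8 e^{- 4 x}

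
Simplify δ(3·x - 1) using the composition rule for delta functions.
\frac{\delta(x - 1/3)}{3}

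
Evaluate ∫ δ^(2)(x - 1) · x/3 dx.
0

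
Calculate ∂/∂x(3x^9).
27 x^{8}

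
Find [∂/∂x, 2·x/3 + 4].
\frac{2}{3}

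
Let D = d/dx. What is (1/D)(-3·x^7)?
- \frac{3 x^{8}}{8}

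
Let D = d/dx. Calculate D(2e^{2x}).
4 e^{2 x}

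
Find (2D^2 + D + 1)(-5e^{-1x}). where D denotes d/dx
- 10 e^{- x}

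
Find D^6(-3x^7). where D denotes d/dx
- 15120 x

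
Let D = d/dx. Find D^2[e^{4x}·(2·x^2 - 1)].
\left(32 x^{2} + 32 x - 12\right) e^{4 x}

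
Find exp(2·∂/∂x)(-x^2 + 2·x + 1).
- x^{2} - 2 x + 1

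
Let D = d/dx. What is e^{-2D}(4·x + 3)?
4 x - 5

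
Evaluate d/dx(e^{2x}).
2 e^{2 x}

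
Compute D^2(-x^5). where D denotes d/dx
- 20 x^{3}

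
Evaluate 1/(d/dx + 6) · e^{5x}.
\frac{e^{5 x}}{11}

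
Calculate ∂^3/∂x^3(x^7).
210 x^{4}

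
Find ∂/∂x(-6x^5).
- 30 x^{4}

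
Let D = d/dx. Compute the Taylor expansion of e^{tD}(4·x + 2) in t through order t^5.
4 t + 4 x + 2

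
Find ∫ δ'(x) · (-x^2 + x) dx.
-1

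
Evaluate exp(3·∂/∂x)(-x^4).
- x^{4} - 12 x^{3} - 54 x^{2} - 108 x - 81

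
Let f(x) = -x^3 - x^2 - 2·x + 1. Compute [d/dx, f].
- 3 x^{2} - 2 x - 2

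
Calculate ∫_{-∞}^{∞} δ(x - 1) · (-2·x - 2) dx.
-4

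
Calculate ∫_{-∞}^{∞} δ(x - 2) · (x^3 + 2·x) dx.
12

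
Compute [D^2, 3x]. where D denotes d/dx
6D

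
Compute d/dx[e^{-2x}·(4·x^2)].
8 x \left(1 - x\right) e^{- 2 x}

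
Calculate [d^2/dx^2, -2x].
-4\frac{d}{dx}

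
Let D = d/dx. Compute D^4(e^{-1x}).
e^{- x}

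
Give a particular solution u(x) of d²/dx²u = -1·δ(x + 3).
-\frac{|x + 3|}{2}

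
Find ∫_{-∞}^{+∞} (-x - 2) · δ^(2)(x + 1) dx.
0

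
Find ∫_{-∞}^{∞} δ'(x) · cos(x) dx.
0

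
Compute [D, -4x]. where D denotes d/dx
-4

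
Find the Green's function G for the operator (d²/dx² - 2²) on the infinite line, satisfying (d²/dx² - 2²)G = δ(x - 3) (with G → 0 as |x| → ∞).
-\frac{e^{-2|x - 3|}}{4}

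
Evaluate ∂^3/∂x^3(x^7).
210 x^{4}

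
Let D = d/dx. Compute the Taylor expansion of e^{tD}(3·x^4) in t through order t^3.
3 x \left(4 t^{3} + 6 t^{2} x + 4 t x^{2} + x^{3}\right)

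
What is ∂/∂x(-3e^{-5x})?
15 e^{- 5 x}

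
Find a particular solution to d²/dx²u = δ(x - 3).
\frac{|x - 3|}{2}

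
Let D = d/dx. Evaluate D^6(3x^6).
2160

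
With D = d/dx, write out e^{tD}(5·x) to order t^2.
5 t + 5 x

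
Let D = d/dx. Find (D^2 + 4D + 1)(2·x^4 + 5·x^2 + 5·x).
2 x^{4} + 32 x^{3} + 29 x^{2} + 45 x + 30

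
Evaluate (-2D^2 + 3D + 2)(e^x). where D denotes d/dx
3 e^{x}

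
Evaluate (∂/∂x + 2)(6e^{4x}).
36 e^{4 x}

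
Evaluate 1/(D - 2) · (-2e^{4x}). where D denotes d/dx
- e^{4 x}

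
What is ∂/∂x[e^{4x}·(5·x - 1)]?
\left(20 x + 1\right) e^{4 x}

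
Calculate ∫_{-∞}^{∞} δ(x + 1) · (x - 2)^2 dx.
9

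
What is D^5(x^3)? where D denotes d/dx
0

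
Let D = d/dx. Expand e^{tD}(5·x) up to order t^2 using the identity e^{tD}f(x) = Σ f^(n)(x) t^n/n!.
5 t + 5 x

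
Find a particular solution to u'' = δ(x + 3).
\frac{|x + 3|}{2}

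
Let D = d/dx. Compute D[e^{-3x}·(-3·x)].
3 \left(3 x - 1\right) e^{- 3 x}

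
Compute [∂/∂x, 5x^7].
35 x^{6}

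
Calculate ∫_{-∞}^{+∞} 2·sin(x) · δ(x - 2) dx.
2 \sin{\left(2 \right)}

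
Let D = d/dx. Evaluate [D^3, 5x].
15D^{2}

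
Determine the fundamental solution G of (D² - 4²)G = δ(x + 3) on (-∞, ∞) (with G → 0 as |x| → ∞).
-\frac{e^{-4|x + 3|}}{8}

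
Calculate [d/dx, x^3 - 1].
3 x^{2}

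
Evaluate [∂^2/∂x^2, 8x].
16\frac{d}{dx}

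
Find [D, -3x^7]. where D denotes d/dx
- 21 x^{6}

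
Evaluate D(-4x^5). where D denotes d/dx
- 20 x^{4}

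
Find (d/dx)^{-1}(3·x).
\frac{3 x^{2}}{2}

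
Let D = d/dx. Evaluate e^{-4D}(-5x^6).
- 5 x^{6} + 120 x^{5} - 1200 x^{4} + 6400 x^{3} - 19200 x^{2} + 30720 x - 20480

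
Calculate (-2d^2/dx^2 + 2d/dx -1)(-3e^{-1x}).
15 e^{- x}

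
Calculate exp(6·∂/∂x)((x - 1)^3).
x^{3} + 15 x^{2} + 75 x + 125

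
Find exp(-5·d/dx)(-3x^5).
- 3 x^{5} + 75 x^{4} - 750 x^{3} + 3750 x^{2} - 9375 x + 9375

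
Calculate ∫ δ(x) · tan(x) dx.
0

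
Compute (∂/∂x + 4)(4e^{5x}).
36 e^{5 x}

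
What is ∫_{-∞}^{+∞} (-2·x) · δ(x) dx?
0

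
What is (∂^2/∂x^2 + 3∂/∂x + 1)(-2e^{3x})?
- 38 e^{3 x}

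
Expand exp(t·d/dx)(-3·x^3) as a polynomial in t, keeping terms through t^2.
3 x \left(- 3 t^{2} - 3 t x - x^{2}\right)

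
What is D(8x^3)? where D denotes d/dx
24 x^{2}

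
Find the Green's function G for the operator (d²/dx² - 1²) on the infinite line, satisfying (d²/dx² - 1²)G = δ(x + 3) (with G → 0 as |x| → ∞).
-\frac{e^{-|x + 3|}}{2}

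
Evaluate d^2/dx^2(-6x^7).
- 252 x^{5}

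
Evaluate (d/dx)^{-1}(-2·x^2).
- \frac{2 x^{3}}{3}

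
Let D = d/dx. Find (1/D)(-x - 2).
- \frac{x^{2}}{2} - 2 x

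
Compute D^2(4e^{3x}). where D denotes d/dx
36 e^{3 x}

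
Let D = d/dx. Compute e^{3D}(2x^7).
2 x^{7} + 42 x^{6} + 378 x^{5} + 1890 x^{4} + 5670 x^{3} + 10206 x^{2} + 10206 x + 4374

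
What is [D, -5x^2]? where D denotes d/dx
- 10 x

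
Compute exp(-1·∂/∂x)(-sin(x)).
- \sin{\left(x - 1 \right)}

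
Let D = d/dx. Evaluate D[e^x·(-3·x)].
3 \left(- x - 1\right) e^{x}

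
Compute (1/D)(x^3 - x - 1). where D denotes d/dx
\frac{x^{4}}{4} - \frac{x^{2}}{2} - x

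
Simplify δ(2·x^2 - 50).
\frac{\delta(x - 5) + \delta(x + 5)}{20}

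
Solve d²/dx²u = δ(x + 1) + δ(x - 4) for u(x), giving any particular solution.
\frac{|x + 1|}{2} + \frac{|x - 4|}{2}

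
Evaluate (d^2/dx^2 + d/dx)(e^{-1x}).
0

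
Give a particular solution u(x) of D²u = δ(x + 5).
\frac{|x + 5|}{2}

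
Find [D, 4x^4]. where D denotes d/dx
16 x^{3}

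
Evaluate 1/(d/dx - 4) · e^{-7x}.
- \frac{e^{- 7 x}}{11}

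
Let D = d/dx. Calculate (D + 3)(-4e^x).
- 16 e^{x}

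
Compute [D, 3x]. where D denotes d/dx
3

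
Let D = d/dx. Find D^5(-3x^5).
-360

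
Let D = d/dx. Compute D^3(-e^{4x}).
- 64 e^{4 x}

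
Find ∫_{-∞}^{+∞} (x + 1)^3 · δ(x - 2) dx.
27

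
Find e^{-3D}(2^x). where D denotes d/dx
2^{x - 3}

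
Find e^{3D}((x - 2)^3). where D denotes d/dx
x^{3} + 3 x^{2} + 3 x + 1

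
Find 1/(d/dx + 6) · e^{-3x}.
\frac{e^{- 3 x}}{3}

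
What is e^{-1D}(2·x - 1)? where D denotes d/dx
2 x - 3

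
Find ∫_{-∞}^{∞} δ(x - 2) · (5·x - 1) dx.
9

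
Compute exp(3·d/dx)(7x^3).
7 x^{3} + 63 x^{2} + 189 x + 189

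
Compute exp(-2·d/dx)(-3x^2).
- 3 x^{2} + 12 x - 12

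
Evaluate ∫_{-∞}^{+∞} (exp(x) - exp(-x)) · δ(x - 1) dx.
2 \sinh{\left(1 \right)}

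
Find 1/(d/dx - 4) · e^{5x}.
e^{5 x}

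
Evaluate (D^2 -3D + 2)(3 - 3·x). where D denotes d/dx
15 - 6 x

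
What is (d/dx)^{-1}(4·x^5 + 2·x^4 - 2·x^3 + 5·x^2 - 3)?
\frac{2 x^{6}}{3} + \frac{2 x^{5}}{5} - \frac{x^{4}}{2} + \frac{5 x^{3}}{3} - 3 x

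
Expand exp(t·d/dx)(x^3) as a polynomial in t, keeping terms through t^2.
x \left(3 t^{2} + 3 t x + x^{2}\right)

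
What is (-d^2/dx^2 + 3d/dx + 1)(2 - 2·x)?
- 2 x - 4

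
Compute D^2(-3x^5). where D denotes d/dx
- 60 x^{3}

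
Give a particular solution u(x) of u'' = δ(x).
\frac{|x|}{2}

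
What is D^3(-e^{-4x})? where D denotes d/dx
64 e^{- 4 x}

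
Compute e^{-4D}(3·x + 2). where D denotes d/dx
3 x - 10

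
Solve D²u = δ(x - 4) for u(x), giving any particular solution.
\frac{|x - 4|}{2}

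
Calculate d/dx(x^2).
2 x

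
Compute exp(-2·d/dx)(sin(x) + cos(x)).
\sqrt{2} \cos{\left(- x + \frac{\pi}{4} + 2 \right)}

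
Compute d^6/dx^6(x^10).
151200 x^{4}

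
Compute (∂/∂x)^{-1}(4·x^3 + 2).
x^{4} + 2 x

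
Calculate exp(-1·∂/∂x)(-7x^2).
- 7 x^{2} + 14 x - 7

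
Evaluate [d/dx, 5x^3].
15 x^{2}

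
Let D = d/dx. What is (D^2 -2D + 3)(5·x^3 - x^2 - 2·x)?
15 x^{3} - 33 x^{2} + 28 x + 2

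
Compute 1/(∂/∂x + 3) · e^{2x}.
\frac{e^{2 x}}{5}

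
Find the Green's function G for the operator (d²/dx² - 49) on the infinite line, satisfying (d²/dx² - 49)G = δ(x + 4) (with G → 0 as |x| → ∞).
-\frac{e^{-7|x + 4|}}{14}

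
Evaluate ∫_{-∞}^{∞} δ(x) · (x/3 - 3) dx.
-3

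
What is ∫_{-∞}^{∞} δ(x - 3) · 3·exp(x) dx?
3 e^{3}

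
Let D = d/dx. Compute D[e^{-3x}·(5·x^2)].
5 x \left(2 - 3 x\right) e^{- 3 x}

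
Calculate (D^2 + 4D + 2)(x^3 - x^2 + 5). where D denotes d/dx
2 x^{3} + 10 x^{2} - 2 x + 8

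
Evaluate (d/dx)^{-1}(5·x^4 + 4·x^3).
x^{5} + x^{4}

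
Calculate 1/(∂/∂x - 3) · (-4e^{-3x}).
\frac{2 e^{- 3 x}}{3}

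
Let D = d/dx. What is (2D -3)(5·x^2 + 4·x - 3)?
- 15 x^{2} + 8 x + 17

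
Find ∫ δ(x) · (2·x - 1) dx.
-1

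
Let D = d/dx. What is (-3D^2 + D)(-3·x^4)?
12 x^{2} \left(9 - x\right)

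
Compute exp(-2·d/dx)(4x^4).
4 x^{4} - 32 x^{3} + 96 x^{2} - 128 x + 64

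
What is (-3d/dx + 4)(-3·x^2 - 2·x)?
- 12 x^{2} + 10 x + 6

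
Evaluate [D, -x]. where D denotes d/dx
-1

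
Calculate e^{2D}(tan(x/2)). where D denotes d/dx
\tan{\left(\frac{x}{2} + 1 \right)}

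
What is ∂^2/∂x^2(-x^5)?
- 20 x^{3}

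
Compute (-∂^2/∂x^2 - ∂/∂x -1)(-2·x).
2 x + 2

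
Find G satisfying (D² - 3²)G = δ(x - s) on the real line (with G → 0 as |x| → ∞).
-\frac{e^{-3|x-s|}}{6}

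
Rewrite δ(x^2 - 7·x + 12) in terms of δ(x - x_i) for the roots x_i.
\frac{\delta(x - 4) + \delta(x - 3)}{1}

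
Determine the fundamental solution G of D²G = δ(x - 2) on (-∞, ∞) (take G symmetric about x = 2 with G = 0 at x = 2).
\frac{|x - 2|}{2}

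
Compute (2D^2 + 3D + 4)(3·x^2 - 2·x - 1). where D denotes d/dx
12 x^{2} + 10 x + 2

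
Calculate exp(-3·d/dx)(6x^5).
6 x^{5} - 90 x^{4} + 540 x^{3} - 1620 x^{2} + 2430 x - 1458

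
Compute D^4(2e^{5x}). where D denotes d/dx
1250 e^{5 x}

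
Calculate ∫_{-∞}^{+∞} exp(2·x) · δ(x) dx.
1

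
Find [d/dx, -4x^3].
- 12 x^{2}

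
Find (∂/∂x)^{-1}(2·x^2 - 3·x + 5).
\frac{2 x^{3}}{3} - \frac{3 x^{2}}{2} + 5 x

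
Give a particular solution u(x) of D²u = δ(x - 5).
\frac{|x - 5|}{2}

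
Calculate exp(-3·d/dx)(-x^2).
- x^{2} + 6 x - 9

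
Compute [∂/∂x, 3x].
3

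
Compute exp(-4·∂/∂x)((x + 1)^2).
x^{2} - 6 x + 9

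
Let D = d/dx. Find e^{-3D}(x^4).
x^{4} - 12 x^{3} + 54 x^{2} - 108 x + 81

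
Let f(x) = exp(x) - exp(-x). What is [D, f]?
2 \cosh{\left(x \right)}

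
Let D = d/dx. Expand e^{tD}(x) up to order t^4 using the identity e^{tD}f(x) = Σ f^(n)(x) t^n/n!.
t + x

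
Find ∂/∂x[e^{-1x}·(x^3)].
x^{2} \left(3 - x\right) e^{- x}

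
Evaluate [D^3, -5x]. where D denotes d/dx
-15D^{2}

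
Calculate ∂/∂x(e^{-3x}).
- 3 e^{- 3 x}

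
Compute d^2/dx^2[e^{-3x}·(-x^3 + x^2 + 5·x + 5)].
\left(- 9 x^{3} + 27 x^{2} + 27 x + 17\right) e^{- 3 x}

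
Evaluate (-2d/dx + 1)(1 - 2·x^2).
- 2 x^{2} + 8 x + 1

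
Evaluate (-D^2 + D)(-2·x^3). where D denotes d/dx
6 x \left(2 - x\right)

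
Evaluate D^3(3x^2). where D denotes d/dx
0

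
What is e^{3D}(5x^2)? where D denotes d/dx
5 x^{2} + 30 x + 45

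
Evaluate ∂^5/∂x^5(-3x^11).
- 166320 x^{6}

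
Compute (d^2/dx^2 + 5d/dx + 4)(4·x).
16 x + 20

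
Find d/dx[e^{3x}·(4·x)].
\left(12 x + 4\right) e^{3 x}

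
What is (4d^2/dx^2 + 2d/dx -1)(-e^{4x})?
- 71 e^{4 x}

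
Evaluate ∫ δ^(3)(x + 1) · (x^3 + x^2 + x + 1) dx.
-6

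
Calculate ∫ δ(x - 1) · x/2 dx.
\frac{1}{2}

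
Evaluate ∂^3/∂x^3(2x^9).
1008 x^{6}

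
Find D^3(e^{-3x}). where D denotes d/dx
- 27 e^{- 3 x}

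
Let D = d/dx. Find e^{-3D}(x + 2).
x - 1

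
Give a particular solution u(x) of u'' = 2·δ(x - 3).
|x - 3|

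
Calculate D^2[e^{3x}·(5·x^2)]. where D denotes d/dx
\left(45 x^{2} + 60 x + 10\right) e^{3 x}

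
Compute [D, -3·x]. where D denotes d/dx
-3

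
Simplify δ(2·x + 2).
\frac{\delta(x + 1)}{2}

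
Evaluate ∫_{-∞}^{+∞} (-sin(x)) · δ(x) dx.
0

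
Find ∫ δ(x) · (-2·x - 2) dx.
-2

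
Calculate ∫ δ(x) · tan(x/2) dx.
0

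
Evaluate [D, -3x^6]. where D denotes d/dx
- 18 x^{5}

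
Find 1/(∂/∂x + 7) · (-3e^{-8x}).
3 e^{- 8 x}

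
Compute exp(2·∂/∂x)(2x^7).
2 x^{7} + 28 x^{6} + 168 x^{5} + 560 x^{4} + 1120 x^{3} + 1344 x^{2} + 896 x + 256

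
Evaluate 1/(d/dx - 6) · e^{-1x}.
- \frac{e^{- x}}{7}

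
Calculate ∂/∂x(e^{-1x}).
- e^{- x}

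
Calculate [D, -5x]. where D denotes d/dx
-5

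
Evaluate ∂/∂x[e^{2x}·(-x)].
\left(- 2 x - 1\right) e^{2 x}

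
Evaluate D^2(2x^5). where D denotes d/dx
40 x^{3}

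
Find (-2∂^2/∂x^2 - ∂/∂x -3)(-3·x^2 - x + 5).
9 x^{2} + 9 x - 2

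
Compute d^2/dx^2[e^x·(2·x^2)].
2 \left(x^{2} + 4 x + 2\right) e^{x}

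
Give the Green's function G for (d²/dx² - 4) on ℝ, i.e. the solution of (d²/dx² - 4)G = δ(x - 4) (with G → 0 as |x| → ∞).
-\frac{e^{-2|x - 4|}}{4}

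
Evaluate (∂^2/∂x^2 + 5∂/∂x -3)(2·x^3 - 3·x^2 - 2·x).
- 6 x^{3} + 39 x^{2} - 12 x - 16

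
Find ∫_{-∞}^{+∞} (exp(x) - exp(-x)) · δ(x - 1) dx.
2 \sinh{\left(1 \right)}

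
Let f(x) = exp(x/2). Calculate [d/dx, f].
\frac{e^{\frac{x}{2}}}{2}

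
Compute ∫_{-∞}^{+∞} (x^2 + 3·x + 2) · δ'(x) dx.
-3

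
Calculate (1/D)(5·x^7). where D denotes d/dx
\frac{5 x^{8}}{8}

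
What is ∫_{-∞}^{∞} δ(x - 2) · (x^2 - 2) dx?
2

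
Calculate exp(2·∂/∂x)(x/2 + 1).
\frac{x}{2} + 2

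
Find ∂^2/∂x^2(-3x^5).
- 60 x^{3}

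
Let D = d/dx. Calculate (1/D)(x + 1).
\frac{x^{2}}{2} + x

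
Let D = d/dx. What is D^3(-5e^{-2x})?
40 e^{- 2 x}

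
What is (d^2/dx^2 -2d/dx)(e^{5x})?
15 e^{5 x}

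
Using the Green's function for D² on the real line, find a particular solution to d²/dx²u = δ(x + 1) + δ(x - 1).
\frac{|x + 1|}{2} + \frac{|x - 1|}{2}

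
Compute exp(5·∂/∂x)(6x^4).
6 x^{4} + 120 x^{3} + 900 x^{2} + 3000 x + 3750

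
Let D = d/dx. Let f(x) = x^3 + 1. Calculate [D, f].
3 x^{2}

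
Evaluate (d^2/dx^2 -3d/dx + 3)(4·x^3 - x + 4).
12 x^{3} - 36 x^{2} + 21 x + 15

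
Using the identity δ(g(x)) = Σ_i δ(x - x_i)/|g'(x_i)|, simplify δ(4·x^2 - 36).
\frac{\delta(x - 3) + \delta(x + 3)}{24}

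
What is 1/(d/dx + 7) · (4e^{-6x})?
4 e^{- 6 x}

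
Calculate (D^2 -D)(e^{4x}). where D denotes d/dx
12 e^{4 x}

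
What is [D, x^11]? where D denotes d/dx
11 x^{10}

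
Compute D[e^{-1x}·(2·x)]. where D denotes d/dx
2 \left(1 - x\right) e^{- x}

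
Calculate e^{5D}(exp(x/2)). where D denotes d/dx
e^{\frac{x}{2} + \frac{5}{2}}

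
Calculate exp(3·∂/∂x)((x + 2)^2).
x^{2} + 10 x + 25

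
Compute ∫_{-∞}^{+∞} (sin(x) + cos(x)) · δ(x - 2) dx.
\cos{\left(2 \right)} + \sin{\left(2 \right)}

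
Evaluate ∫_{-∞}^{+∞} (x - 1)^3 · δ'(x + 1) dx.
-12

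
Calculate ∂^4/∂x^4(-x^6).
- 360 x^{2}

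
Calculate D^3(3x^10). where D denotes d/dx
2160 x^{7}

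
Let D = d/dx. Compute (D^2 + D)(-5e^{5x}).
- 150 e^{5 x}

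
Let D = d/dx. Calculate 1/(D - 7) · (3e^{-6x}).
- \frac{3 e^{- 6 x}}{13}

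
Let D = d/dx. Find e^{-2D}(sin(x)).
\sin{\left(x - 2 \right)}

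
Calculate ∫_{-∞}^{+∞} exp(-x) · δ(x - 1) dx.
e^{-1}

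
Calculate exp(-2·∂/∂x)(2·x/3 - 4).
\frac{2 x}{3} - \frac{16}{3}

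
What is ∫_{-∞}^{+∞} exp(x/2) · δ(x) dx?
1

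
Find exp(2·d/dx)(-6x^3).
- 6 x^{3} - 36 x^{2} - 72 x - 48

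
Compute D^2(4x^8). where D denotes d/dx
224 x^{6}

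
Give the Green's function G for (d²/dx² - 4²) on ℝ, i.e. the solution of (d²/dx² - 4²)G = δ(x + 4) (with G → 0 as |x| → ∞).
-\frac{e^{-4|x + 4|}}{8}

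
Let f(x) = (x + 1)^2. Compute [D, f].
2 x + 2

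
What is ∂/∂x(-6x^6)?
- 36 x^{5}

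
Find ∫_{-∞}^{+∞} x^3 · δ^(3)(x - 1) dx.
-6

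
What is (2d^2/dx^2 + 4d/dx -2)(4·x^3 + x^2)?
- 8 x^{3} + 46 x^{2} + 56 x + 4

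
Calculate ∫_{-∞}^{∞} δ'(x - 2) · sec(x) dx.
- \tan{\left(2 \right)} \sec{\left(2 \right)}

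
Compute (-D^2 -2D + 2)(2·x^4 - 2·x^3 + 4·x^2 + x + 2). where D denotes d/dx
4 x^{4} - 20 x^{3} - 4 x^{2} - 2 x - 6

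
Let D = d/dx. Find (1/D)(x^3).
\frac{x^{4}}{4}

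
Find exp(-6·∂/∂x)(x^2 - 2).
x^{2} - 12 x + 34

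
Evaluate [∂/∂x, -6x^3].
- 18 x^{2}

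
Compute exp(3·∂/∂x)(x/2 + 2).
\frac{x}{2} + \frac{7}{2}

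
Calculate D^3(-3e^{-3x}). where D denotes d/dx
81 e^{- 3 x}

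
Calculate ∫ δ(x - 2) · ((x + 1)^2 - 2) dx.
7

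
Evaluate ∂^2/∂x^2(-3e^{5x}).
- 75 e^{5 x}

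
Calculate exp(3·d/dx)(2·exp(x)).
2 e^{x + 3}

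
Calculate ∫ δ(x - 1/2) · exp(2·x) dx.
e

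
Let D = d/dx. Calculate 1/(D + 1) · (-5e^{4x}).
- e^{4 x}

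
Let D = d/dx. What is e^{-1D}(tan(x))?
\tan{\left(x - 1 \right)}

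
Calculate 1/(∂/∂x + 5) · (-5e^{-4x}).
- 5 e^{- 4 x}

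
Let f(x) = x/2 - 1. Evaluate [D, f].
\frac{1}{2}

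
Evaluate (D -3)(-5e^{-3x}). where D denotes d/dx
30 e^{- 3 x}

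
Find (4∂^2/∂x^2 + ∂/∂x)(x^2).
2 x + 8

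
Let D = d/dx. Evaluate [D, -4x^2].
- 8 x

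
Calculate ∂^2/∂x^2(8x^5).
160 x^{3}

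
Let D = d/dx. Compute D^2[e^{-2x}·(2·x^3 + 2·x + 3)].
4 \left(2 x^{3} - 6 x^{2} + 5 x + 1\right) e^{- 2 x}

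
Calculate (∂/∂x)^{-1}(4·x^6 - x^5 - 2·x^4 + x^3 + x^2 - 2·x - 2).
\frac{4 x^{7}}{7} - \frac{x^{6}}{6} - \frac{2 x^{5}}{5} + \frac{x^{4}}{4} + \frac{x^{3}}{3} - x^{2} - 2 x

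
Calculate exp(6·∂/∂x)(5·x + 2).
5 x + 32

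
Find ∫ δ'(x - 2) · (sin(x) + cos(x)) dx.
- \cos{\left(2 \right)} + \sin{\left(2 \right)}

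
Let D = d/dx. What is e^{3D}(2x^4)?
2 x^{4} + 24 x^{3} + 108 x^{2} + 216 x + 162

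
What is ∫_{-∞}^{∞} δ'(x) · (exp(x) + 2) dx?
-1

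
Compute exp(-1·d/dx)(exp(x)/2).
\frac{e^{x - 1}}{2}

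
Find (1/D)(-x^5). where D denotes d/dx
- \frac{x^{6}}{6}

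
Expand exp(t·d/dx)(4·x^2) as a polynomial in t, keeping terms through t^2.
4 t^{2} + 8 t x + 4 x^{2}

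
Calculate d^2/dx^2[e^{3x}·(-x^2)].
\left(- 9 x^{2} - 12 x - 2\right) e^{3 x}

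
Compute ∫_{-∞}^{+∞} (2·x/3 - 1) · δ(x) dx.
-1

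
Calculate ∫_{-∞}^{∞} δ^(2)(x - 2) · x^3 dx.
12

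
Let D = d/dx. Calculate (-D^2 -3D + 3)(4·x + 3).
12 x - 3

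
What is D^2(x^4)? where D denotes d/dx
12 x^{2}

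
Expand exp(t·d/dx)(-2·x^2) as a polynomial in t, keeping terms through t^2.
- 2 t^{2} - 4 t x - 2 x^{2}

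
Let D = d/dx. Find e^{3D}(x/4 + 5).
\frac{x}{4} + \frac{23}{4}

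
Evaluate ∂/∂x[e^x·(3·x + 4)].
\left(3 x + 7\right) e^{x}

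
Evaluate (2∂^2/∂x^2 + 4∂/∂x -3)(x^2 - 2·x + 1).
- 3 x^{2} + 14 x - 7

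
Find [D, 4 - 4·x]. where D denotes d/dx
-4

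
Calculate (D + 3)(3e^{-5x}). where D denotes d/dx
- 6 e^{- 5 x}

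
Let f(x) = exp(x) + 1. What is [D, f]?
e^{x}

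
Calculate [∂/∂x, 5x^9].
45 x^{8}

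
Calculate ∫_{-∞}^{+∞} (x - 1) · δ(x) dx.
-1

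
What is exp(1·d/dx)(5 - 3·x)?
2 - 3 x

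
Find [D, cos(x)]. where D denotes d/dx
- \sin{\left(x \right)}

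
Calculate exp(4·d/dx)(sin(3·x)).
\sin{\left(3 x + 12 \right)}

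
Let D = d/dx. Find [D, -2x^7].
- 14 x^{6}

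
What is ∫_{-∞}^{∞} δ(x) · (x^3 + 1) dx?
1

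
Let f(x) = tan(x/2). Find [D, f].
\frac{1}{\cos{\left(x \right)} + 1}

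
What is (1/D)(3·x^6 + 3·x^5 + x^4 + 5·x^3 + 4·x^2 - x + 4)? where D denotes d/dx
\frac{3 x^{7}}{7} + \frac{x^{6}}{2} + \frac{x^{5}}{5} + \frac{5 x^{4}}{4} + \frac{4 x^{3}}{3} - \frac{x^{2}}{2} + 4 x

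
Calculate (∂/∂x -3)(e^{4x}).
e^{4 x}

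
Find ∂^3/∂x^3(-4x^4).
- 96 x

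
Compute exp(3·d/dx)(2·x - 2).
2 x + 4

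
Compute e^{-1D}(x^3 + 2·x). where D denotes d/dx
x^{3} - 3 x^{2} + 5 x - 3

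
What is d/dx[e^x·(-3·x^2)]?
3 x \left(- x - 2\right) e^{x}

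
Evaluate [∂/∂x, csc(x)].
- \cot{\left(x \right)} \csc{\left(x \right)}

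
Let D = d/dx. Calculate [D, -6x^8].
- 48 x^{7}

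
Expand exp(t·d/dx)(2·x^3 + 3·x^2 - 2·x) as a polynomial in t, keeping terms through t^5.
2 t^{3} + t^{2} \left(6 x + 3\right) + 2 t \left(3 x^{2} + 3 x - 1\right) + 2 x^{3} + 3 x^{2} - 2 x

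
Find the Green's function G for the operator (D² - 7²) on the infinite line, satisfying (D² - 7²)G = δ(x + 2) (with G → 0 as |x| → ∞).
-\frac{e^{-7|x + 2|}}{14}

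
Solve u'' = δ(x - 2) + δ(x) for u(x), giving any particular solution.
\frac{|x - 2|}{2} + \frac{|x|}{2}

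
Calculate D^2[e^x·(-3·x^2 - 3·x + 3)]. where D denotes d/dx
3 \left(- x^{2} - 5 x - 3\right) e^{x}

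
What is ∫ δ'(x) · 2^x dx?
- \log{\left(2 \right)}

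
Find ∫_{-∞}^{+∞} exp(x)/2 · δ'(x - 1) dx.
- \frac{e}{2}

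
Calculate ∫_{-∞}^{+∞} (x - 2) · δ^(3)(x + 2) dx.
0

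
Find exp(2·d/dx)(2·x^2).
2 x^{2} + 8 x + 8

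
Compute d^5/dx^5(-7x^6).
- 5040 x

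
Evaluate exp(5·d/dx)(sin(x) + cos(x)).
\sqrt{2} \sin{\left(x + \frac{\pi}{4} + 5 \right)}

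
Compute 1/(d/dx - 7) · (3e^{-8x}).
- \frac{e^{- 8 x}}{5}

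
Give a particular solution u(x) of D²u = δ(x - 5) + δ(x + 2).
\frac{|x - 5|}{2} + \frac{|x + 2|}{2}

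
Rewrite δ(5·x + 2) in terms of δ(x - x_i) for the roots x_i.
\frac{\delta(x + 2/5)}{5}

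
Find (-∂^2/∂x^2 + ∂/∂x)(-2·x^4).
8 x^{2} \left(3 - x\right)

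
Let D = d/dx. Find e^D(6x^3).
6 x^{3} + 18 x^{2} + 18 x + 6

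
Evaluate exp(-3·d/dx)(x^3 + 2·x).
x^{3} - 9 x^{2} + 29 x - 33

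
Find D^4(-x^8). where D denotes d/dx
- 1680 x^{4}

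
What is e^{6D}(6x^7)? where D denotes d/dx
6 x^{7} + 252 x^{6} + 4536 x^{5} + 45360 x^{4} + 272160 x^{3} + 979776 x^{2} + 1959552 x + 1679616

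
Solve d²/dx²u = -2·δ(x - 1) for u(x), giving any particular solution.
-|x - 1|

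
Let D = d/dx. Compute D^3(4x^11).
3960 x^{8}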